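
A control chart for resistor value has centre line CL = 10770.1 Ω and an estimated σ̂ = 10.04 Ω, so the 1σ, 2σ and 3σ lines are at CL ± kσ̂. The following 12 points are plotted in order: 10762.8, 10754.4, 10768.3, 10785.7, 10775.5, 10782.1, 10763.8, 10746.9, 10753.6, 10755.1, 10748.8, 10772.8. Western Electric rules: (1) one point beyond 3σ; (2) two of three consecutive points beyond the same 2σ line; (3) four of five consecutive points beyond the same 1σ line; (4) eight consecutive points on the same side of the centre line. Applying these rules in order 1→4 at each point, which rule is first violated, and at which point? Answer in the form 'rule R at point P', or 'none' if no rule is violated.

Zone of each point (C = within 1σ̂, B = 1σ̂–2σ̂, A = 2σ̂–3σ̂, * = beyond 3σ̂; sign = side of CL): 1:-C, 2:-B, 3:-C, 4:+B, 5:+C, 6:+B, 7:-C, 8:-A, 9:-B, 10:-B, 11:-A, 12:+C
Rule 3 (four of five consecutive points beyond the same 1σ limit) is satisfied at point 11.

rule 3 at point 11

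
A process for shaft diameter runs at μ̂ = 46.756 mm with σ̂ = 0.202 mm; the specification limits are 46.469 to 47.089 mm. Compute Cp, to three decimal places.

Cp = (USL − LSL) / (6σ̂) = (47.089 − 46.469) / (6 × 0.202) = 0.6200 / 1.2120 = 0.5116

0.512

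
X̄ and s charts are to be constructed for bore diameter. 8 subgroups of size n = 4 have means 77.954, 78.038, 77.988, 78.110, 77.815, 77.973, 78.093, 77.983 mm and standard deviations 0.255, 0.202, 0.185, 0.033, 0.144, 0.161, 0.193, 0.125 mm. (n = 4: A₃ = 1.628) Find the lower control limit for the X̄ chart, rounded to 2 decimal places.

77.73

X̄̄ = (77.954 + 78.038 + 77.988 + 78.110 + 77.815 + 77.973 + 78.093 + 77.983) / 8 = 77.9942
s̄ = (0.255 + 0.202 + 0.185 + 0.033 + 0.144 + 0.161 + 0.193 + 0.125) / 8 = 0.1623
LCL = X̄̄ − A₃·s̄ = 77.9942 − 1.628 × 0.1623 = 77.7301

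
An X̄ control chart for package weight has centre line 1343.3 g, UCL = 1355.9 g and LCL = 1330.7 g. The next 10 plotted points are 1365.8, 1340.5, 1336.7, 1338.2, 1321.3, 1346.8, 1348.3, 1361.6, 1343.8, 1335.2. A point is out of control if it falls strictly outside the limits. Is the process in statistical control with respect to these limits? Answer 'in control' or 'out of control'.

out of control

Compare each point to [1330.7, 1355.9]: sample 1 = 1365.8 > UCL; sample 5 = 1321.3 < LCL; sample 8 = 1361.6 > UCL.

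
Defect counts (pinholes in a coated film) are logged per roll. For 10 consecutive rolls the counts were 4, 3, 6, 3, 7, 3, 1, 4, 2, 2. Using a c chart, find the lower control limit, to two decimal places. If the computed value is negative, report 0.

c̄ = (4 + 3 + 6 + 3 + 7 + 3 + 1 + 4 + 2 + 2) / 10 = 35 / 10 = 3.5000
LCL = c̄ − 3√c̄ = 3.5000 − 3 × 1.8708 = -2.1125 → 0 (cannot be negative)

0.00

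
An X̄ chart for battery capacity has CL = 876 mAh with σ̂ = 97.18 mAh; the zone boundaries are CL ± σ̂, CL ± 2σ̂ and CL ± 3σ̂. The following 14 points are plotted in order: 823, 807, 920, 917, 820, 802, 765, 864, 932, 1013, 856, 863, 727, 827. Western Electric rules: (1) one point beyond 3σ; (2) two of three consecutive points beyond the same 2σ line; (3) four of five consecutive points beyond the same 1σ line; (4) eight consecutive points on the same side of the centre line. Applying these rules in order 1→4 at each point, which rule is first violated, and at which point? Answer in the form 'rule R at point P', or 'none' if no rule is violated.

none

Zone of each point (C = within 1σ̂, B = 1σ̂–2σ̂, A = 2σ̂–3σ̂, * = beyond 3σ̂; sign = side of CL): 1:-C, 2:-C, 3:+C, 4:+C, 5:-C, 6:-C, 7:-B, 8:-C, 9:+C, 10:+B, 11:-C, 12:-C, 13:-B, 14:-C
No rule fires across all 14 points.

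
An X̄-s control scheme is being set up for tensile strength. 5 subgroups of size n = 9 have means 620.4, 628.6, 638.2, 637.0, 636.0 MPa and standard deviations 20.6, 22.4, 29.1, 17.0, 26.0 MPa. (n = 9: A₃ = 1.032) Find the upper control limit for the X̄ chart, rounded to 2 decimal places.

X̄̄ = (620.4 + 628.6 + 638.2 + 637.0 + 636.0) / 5 = 632.0400
s̄ = (20.6 + 22.4 + 29.1 + 17.0 + 26.0) / 5 = 23.0200
UCL = X̄̄ + A₃·s̄ = 632.0400 + 1.032 × 23.0200 = 655.7966

655.80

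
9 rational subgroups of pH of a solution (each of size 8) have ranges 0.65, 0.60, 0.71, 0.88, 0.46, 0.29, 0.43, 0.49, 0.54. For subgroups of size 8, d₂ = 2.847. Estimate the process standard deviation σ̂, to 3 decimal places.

R̄ = (0.65 + 0.60 + 0.71 + 0.88 + 0.46 + 0.29 + 0.43 + 0.49 + 0.54) / 9 = 0.5611
σ̂ = R̄ / d₂ = 0.5611 / 2.847 = 0.1971

0.197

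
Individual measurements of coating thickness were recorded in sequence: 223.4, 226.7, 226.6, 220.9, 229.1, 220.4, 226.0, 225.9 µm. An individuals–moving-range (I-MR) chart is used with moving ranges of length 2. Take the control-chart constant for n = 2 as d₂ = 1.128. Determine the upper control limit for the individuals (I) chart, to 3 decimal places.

X̄ = (223.4 + 226.7 + 226.6 + 220.9 + 229.1 + 220.4 + 226.0 + 225.9) / 8 = 224.8750
Moving ranges: 3.3, 0.1, 5.7, 8.2, 8.7, 5.6, 0.1; M̄R̄ = 31.7000 / 7 = 4.5286
UCL = X̄ + 3·M̄R̄/d₂ = 224.8750 + 3 × 4.5286 / 1.128 = 236.9191

236.919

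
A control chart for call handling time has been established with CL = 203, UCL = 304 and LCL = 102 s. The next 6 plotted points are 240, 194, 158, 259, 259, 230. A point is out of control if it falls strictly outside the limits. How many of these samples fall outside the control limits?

All 6 points lie within [102, 304].

0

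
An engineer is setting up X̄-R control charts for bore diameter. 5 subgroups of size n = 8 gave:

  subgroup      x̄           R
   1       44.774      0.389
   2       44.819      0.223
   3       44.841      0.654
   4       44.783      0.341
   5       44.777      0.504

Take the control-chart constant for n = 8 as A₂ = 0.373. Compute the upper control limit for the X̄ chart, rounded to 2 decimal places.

44.96

X̄̄ = (44.774 + 44.819 + 44.841 + 44.783 + 44.777) / 5 = 223.9940 / 5 = 44.7988
R̄ = (0.389 + 0.223 + 0.654 + 0.341 + 0.504) / 5 = 2.1110 / 5 = 0.4222
UCL = X̄̄ + A₂·R̄ = 44.7988 + 0.373 × 0.4222 = 44.9563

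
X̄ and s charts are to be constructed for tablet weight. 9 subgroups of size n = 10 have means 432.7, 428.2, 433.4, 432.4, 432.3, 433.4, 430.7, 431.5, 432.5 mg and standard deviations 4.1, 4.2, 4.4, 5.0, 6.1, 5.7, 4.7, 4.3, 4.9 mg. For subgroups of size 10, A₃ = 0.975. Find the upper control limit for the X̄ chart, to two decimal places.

X̄̄ = (432.7 + 428.2 + 433.4 + 432.4 + 432.3 + 433.4 + 430.7 + 431.5 + 432.5) / 9 = 431.9000
s̄ = (4.1 + 4.2 + 4.4 + 5.0 + 6.1 + 5.7 + 4.7 + 4.3 + 4.9) / 9 = 4.8222
UCL = X̄̄ + A₃·s̄ = 431.9000 + 0.975 × 4.8222 = 436.6017

436.60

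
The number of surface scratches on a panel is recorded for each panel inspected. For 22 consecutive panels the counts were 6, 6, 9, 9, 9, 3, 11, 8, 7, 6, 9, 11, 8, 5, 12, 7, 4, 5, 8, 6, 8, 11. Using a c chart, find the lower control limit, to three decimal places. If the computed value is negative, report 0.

0.000

c̄ = (6 + 6 + 9 + 9 + 9 + 3 + 11 + 8 + 7 + 6 + 9 + 11 + 8 + 5 + 12 + 7 + 4 + 5 + 8 + 6 + 8 + 11) / 22 = 168 / 22 = 7.6364
LCL = c̄ − 3√c̄ = 7.6364 − 3 × 2.7634 = -0.6538 → 0 (cannot be negative)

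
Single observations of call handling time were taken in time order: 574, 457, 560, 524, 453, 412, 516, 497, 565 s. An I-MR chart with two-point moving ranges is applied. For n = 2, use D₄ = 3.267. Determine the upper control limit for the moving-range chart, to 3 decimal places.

228.282

Moving ranges: 117, 103, 36, 71, 41, 104, 19, 68; M̄R̄ = 559.0000 / 8 = 69.8750
UCL_MR = D₄·M̄R̄ = 3.267 × 69.8750 = 228.2816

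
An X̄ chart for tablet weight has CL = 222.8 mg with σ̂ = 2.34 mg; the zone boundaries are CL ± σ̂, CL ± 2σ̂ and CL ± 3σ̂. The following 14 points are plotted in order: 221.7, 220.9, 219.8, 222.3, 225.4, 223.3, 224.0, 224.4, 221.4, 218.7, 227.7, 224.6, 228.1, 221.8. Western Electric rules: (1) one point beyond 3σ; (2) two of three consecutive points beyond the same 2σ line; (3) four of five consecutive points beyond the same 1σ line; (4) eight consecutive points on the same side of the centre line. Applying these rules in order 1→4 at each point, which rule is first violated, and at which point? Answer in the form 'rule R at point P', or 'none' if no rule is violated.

Zone of each point (C = within 1σ̂, B = 1σ̂–2σ̂, A = 2σ̂–3σ̂, * = beyond 3σ̂; sign = side of CL): 1:-C, 2:-C, 3:-B, 4:-C, 5:+B, 6:+C, 7:+C, 8:+C, 9:-C, 10:-B, 11:+A, 12:+C, 13:+A, 14:-C
Rule 2 (two of three consecutive points beyond the same 2σ limit) is satisfied at point 13.

rule 2 at point 13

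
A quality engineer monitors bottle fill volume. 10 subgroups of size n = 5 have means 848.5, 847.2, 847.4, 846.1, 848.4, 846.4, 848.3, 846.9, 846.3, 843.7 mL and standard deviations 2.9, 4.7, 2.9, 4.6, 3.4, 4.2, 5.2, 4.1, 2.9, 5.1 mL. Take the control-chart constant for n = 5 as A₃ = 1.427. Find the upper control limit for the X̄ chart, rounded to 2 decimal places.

852.63

X̄̄ = (848.5 + 847.2 + 847.4 + 846.1 + 848.4 + 846.4 + 848.3 + 846.9 + 846.3 + 843.7) / 10 = 846.9200
s̄ = (2.9 + 4.7 + 2.9 + 4.6 + 3.4 + 4.2 + 5.2 + 4.1 + 2.9 + 5.1) / 10 = 4.0000
UCL = X̄̄ + A₃·s̄ = 846.9200 + 1.427 × 4.0000 = 852.6280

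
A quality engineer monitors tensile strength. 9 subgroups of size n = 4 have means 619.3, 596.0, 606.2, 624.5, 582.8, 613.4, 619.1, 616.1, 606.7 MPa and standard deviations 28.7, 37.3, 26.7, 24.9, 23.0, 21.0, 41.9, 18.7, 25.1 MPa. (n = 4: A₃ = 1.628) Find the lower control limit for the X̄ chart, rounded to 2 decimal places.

564.61

X̄̄ = (619.3 + 596.0 + 606.2 + 624.5 + 582.8 + 613.4 + 619.1 + 616.1 + 606.7) / 9 = 609.3444
s̄ = (28.7 + 37.3 + 26.7 + 24.9 + 23.0 + 21.0 + 41.9 + 18.7 + 25.1) / 9 = 27.4778
LCL = X̄̄ − A₃·s̄ = 609.3444 − 1.628 × 27.4778 = 564.6106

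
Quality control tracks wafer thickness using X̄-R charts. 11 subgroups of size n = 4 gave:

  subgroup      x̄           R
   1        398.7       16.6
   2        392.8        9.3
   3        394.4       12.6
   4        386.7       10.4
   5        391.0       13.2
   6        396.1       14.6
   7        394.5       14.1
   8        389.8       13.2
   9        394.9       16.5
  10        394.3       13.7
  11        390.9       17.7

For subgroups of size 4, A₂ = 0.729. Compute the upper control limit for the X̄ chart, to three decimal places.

X̄̄ = (398.7 + 392.8 + 394.4 + 386.7 + 391.0 + 396.1 + 394.5 + 389.8 + 394.9 + 394.3 + 390.9) / 11 = 4324.1000 / 11 = 393.1000
R̄ = (16.6 + 9.3 + 12.6 + 10.4 + 13.2 + 14.6 + 14.1 + 13.2 + 16.5 + 13.7 + 17.7) / 11 = 151.9000 / 11 = 13.8091
UCL = X̄̄ + A₂·R̄ = 393.1000 + 0.729 × 13.8091 = 403.1668

403.167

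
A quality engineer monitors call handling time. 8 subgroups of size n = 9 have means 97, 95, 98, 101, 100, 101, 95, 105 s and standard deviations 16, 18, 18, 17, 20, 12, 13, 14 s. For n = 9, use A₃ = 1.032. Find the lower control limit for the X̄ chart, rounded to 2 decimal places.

X̄̄ = (97 + 95 + 98 + 101 + 100 + 101 + 95 + 105) / 8 = 99.0000
s̄ = (16 + 18 + 18 + 17 + 20 + 12 + 13 + 14) / 8 = 16.0000
LCL = X̄̄ − A₃·s̄ = 99.0000 − 1.032 × 16.0000 = 82.4880

82.49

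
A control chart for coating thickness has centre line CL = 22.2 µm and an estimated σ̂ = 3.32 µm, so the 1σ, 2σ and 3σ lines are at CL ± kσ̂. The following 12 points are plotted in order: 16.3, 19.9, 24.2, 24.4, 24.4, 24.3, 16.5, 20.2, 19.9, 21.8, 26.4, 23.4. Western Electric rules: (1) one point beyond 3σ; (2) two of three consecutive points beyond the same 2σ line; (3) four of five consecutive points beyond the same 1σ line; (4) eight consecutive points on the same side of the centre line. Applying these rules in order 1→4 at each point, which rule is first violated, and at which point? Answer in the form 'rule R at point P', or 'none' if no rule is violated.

none

Zone of each point (C = within 1σ̂, B = 1σ̂–2σ̂, A = 2σ̂–3σ̂, * = beyond 3σ̂; sign = side of CL): 1:-B, 2:-C, 3:+C, 4:+C, 5:+C, 6:+C, 7:-B, 8:-C, 9:-C, 10:-C, 11:+B, 12:+C
No rule fires across all 12 points.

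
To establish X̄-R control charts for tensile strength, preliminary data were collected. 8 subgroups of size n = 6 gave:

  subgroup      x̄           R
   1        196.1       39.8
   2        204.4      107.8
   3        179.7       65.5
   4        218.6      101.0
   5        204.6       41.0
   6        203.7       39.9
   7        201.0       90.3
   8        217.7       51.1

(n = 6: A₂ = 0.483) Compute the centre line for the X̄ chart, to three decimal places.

203.225

X̄̄ = (196.1 + 204.4 + 179.7 + 218.6 + 204.6 + 203.7 + 201.0 + 217.7) / 8 = 1625.8000 / 8 = 203.2250
CL = X̄̄ = 203.2250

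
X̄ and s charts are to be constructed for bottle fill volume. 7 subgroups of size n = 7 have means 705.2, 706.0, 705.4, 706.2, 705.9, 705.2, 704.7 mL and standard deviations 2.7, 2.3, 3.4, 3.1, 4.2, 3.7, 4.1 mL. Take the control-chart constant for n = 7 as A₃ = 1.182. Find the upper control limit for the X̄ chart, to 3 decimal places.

709.482

X̄̄ = (705.2 + 706.0 + 705.4 + 706.2 + 705.9 + 705.2 + 704.7) / 7 = 705.5143
s̄ = (2.7 + 2.3 + 3.4 + 3.1 + 4.2 + 3.7 + 4.1) / 7 = 3.3571
UCL = X̄̄ + A₃·s̄ = 705.5143 + 1.182 × 3.3571 = 709.4824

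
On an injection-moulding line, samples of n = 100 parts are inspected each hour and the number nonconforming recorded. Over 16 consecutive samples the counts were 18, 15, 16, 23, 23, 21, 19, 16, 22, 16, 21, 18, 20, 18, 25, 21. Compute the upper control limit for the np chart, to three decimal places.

31.386

p̄ = Σdᵢ / (k·n) = 312 / (16 × 100) = 0.19500
UCL = np̄ + 3·√(np̄(1−p̄)) = 19.5000 + 3 × √(19.5000×0.80500) = 19.5000 + 3 × 3.9620 = 31.3860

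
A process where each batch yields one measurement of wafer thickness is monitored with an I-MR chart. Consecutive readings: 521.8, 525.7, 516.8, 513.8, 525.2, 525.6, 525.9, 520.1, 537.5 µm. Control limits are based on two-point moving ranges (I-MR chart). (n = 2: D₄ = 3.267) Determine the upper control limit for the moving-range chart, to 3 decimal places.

Moving ranges: 3.9, 8.9, 3.0, 11.4, 0.4, 0.3, 5.8, 17.4; M̄R̄ = 51.1000 / 8 = 6.3875
UCL_MR = D₄·M̄R̄ = 3.267 × 6.3875 = 20.8680

20.868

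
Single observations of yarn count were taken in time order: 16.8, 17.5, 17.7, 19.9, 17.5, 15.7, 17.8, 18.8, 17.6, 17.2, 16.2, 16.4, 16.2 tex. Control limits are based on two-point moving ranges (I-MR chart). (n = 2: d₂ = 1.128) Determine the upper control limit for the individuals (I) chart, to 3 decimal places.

20.301

X̄ = (16.8 + 17.5 + 17.7 + 19.9 + 17.5 + 15.7 + 17.8 + 18.8 + 17.6 + 17.2 + 16.2 + 16.4 + 16.2) / 13 = 17.3308
Moving ranges: 0.7, 0.2, 2.2, 2.4, 1.8, 2.1, 1.0, 1.2, 0.4, 1.0, 0.2, 0.2; M̄R̄ = 13.4000 / 12 = 1.1167
UCL = X̄ + 3·M̄R̄/d₂ = 17.3308 + 3 × 1.1167 / 1.128 = 20.3006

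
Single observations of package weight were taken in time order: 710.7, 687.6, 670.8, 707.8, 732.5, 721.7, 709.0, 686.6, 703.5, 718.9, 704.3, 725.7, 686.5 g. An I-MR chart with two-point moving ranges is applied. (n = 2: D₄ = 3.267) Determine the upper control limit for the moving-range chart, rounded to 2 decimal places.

69.42

Moving ranges: 23.1, 16.8, 37.0, 24.7, 10.8, 12.7, 22.4, 16.9, 15.4, 14.6, 21.4, 39.2; M̄R̄ = 255.0000 / 12 = 21.2500
UCL_MR = D₄·M̄R̄ = 3.267 × 21.2500 = 69.4237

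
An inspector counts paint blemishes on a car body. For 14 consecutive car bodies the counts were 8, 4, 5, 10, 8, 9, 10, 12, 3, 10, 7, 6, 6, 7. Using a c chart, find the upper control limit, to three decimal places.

15.716

c̄ = (8 + 4 + 5 + 10 + 8 + 9 + 10 + 12 + 3 + 10 + 7 + 6 + 6 + 7) / 14 = 105 / 14 = 7.5000
UCL = c̄ + 3√c̄ = 7.5000 + 3 × √7.5000 = 7.5000 + 3 × 2.7386 = 15.7158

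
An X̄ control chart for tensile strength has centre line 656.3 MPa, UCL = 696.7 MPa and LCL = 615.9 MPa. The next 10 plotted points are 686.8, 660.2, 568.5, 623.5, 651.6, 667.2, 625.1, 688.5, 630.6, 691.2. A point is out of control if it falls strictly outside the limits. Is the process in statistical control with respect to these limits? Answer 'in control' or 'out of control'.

Compare each point to [615.9, 696.7]: sample 3 = 568.5 < LCL.

out of control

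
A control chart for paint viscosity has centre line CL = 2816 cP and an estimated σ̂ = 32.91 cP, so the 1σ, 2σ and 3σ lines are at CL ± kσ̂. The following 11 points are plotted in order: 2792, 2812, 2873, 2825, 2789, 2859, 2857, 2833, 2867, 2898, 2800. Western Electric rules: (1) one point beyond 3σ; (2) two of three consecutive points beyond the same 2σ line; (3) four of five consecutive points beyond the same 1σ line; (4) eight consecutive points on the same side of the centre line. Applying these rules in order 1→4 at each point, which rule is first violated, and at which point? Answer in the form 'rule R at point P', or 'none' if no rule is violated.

rule 3 at point 10

Zone of each point (C = within 1σ̂, B = 1σ̂–2σ̂, A = 2σ̂–3σ̂, * = beyond 3σ̂; sign = side of CL): 1:-C, 2:-C, 3:+B, 4:+C, 5:-C, 6:+B, 7:+B, 8:+C, 9:+B, 10:+A, 11:-C
Rule 3 (four of five consecutive points beyond the same 1σ limit) is satisfied at point 10.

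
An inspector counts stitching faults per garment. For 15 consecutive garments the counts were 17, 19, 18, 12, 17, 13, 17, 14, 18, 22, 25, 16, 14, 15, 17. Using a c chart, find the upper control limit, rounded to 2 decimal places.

c̄ = (17 + 19 + 18 + 12 + 17 + 13 + 17 + 14 + 18 + 22 + 25 + 16 + 14 + 15 + 17) / 15 = 254 / 15 = 16.9333
UCL = c̄ + 3√c̄ = 16.9333 + 3 × √16.9333 = 16.9333 + 3 × 4.1150 = 29.2784

29.28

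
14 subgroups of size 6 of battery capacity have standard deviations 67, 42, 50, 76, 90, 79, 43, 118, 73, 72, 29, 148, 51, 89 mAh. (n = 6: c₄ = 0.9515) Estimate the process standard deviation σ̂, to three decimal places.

77.096

s̄ = (67 + 42 + 50 + 76 + 90 + 79 + 43 + 118 + 73 + 72 + 29 + 148 + 51 + 89) / 14 = 73.3571
σ̂ = s̄ / c₄ = 73.3571 / 0.9515 = 77.0963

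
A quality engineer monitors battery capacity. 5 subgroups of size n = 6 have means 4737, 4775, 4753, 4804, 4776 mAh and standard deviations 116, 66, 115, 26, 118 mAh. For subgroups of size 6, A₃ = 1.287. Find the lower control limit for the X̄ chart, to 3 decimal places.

X̄̄ = (4737 + 4775 + 4753 + 4804 + 4776) / 5 = 4769.0000
s̄ = (116 + 66 + 115 + 26 + 118) / 5 = 88.2000
LCL = X̄̄ − A₃·s̄ = 4769.0000 − 1.287 × 88.2000 = 4655.4866

4655.487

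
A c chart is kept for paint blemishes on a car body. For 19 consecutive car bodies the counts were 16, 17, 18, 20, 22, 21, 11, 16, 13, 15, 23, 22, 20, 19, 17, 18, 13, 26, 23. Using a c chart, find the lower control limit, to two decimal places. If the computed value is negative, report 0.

c̄ = (16 + 17 + 18 + 20 + 22 + 21 + 11 + 16 + 13 + 15 + 23 + 22 + 20 + 19 + 17 + 18 + 13 + 26 + 23) / 19 = 350 / 19 = 18.4211
LCL = c̄ − 3√c̄ = 18.4211 − 3 × 4.2920 = 5.5451

5.55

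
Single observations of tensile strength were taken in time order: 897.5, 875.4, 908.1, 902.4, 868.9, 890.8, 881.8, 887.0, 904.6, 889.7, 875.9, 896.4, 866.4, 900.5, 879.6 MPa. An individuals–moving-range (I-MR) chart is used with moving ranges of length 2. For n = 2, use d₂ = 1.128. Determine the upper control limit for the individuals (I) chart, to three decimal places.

X̄ = (897.5 + 875.4 + 908.1 + 902.4 + 868.9 + 890.8 + 881.8 + 887.0 + 904.6 + 889.7 + 875.9 + 896.4 + 866.4 + 900.5 + 879.6) / 15 = 888.3333
Moving ranges: 22.1, 32.7, 5.7, 33.5, 21.9, 9.0, 5.2, 17.6, 14.9, 13.8, 20.5, 30.0, 34.1, 20.9; M̄R̄ = 281.9000 / 14 = 20.1357
UCL = X̄ + 3·M̄R̄/d₂ = 888.3333 + 3 × 20.1357 / 1.128 = 941.8858

941.886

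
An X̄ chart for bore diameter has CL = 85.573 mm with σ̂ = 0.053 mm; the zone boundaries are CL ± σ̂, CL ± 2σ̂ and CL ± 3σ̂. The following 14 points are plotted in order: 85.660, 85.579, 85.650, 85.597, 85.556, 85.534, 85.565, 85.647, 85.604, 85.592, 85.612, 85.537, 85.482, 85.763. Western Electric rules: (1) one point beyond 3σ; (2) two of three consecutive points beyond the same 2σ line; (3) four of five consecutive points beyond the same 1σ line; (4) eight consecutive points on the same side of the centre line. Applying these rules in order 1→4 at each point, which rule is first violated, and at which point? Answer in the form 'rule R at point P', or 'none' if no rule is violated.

Zone of each point (C = within 1σ̂, B = 1σ̂–2σ̂, A = 2σ̂–3σ̂, * = beyond 3σ̂; sign = side of CL): 1:+B, 2:+C, 3:+B, 4:+C, 5:-C, 6:-C, 7:-C, 8:+B, 9:+C, 10:+C, 11:+C, 12:-C, 13:-B, 14:+*
Rule 1 (one point beyond the 3σ limits) is satisfied at point 14.

rule 1 at point 14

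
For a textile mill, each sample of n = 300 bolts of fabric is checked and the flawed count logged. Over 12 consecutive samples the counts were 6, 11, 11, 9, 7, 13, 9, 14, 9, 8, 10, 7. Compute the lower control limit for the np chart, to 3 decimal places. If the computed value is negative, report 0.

0.401

p̄ = Σdᵢ / (k·n) = 114 / (12 × 300) = 0.03167
LCL = np̄ − 3·√(np̄(1−p̄)) = 9.5000 − 3 × 3.0330 = 0.4010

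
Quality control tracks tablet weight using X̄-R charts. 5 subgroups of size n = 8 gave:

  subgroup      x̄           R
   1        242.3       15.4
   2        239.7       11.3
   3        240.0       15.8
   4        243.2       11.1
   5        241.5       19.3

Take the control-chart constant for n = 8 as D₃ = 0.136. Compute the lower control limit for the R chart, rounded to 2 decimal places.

R̄ = (15.4 + 11.3 + 15.8 + 11.1 + 19.3) / 5 = 72.9000 / 5 = 14.5800
LCL_R = D₃·R̄ = 0.136 × 14.5800 = 1.9829

1.98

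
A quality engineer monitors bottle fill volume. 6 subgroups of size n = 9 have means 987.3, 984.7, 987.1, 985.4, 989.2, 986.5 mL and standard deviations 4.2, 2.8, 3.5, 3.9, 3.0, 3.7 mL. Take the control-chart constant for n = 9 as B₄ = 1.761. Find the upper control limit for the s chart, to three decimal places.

6.193

s̄ = (4.2 + 2.8 + 3.5 + 3.9 + 3.0 + 3.7) / 6 = 3.5167
UCL_s = B₄·s̄ = 1.761 × 3.5167 = 6.1928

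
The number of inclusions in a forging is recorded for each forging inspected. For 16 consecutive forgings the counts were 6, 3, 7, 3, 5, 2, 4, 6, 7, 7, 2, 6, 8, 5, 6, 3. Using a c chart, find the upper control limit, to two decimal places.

11.71

c̄ = (6 + 3 + 7 + 3 + 5 + 2 + 4 + 6 + 7 + 7 + 2 + 6 + 8 + 5 + 6 + 3) / 16 = 80 / 16 = 5.0000
UCL = c̄ + 3√c̄ = 5.0000 + 3 × √5.0000 = 5.0000 + 3 × 2.2361 = 11.7082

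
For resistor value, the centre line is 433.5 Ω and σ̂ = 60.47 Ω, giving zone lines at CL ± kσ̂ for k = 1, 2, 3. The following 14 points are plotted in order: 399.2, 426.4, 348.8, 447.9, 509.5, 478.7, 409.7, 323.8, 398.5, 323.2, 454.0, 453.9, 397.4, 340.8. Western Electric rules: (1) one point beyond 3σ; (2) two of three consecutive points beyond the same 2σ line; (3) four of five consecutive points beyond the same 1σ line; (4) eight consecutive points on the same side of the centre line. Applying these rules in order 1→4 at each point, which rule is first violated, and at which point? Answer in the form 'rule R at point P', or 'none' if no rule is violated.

none

Zone of each point (C = within 1σ̂, B = 1σ̂–2σ̂, A = 2σ̂–3σ̂, * = beyond 3σ̂; sign = side of CL): 1:-C, 2:-C, 3:-B, 4:+C, 5:+B, 6:+C, 7:-C, 8:-B, 9:-C, 10:-B, 11:+C, 12:+C, 13:-C, 14:-B
No rule fires across all 14 points.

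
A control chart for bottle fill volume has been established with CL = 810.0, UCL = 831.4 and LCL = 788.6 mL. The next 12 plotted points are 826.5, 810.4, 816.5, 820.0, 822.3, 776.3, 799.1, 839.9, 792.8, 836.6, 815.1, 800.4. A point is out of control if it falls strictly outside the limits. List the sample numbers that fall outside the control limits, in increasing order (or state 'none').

Compare each point to [788.6, 831.4]: sample 6 = 776.3 < LCL; sample 8 = 839.9 > UCL; sample 10 = 836.6 > UCL.

6, 8, 10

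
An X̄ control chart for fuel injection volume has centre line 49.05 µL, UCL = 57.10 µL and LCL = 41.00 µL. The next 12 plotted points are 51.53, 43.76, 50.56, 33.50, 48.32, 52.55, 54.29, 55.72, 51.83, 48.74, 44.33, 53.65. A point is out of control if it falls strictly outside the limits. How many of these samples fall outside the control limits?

Compare each point to [41.00, 57.10]: sample 4 = 33.50 < LCL.

1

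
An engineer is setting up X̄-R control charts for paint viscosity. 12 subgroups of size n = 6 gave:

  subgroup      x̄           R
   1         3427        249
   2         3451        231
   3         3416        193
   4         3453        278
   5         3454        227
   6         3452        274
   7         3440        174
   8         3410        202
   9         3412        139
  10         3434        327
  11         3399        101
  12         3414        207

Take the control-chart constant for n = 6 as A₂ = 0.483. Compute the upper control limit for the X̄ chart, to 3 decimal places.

X̄̄ = (3427 + 3451 + 3416 + 3453 + 3454 + 3452 + 3440 + 3410 + 3412 + 3434 + 3399 + 3414) / 12 = 41162.0000 / 12 = 3430.1667
R̄ = (249 + 231 + 193 + 278 + 227 + 274 + 174 + 202 + 139 + 327 + 101 + 207) / 12 = 2602.0000 / 12 = 216.8333
UCL = X̄̄ + A₂·R̄ = 3430.1667 + 0.483 × 216.8333 = 3534.8972

3534.897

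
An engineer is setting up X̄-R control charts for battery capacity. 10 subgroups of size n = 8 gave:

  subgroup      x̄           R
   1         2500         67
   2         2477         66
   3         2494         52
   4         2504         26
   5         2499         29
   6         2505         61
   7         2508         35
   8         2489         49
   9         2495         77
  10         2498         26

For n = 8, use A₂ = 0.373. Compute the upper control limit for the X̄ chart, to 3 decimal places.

X̄̄ = (2500 + 2477 + 2494 + 2504 + 2499 + 2505 + 2508 + 2489 + 2495 + 2498) / 10 = 24969.0000 / 10 = 2496.9000
R̄ = (67 + 66 + 52 + 26 + 29 + 61 + 35 + 49 + 77 + 26) / 10 = 488.0000 / 10 = 48.8000
UCL = X̄̄ + A₂·R̄ = 2496.9000 + 0.373 × 48.8000 = 2515.1024

2515.102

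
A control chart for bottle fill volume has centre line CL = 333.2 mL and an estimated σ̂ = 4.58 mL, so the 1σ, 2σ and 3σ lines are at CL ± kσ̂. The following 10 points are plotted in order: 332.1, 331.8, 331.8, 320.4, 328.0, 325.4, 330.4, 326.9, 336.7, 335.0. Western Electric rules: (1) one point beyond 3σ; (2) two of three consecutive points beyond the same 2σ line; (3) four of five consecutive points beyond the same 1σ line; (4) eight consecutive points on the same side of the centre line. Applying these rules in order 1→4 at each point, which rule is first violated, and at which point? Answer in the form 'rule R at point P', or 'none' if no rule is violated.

rule 3 at point 8

Zone of each point (C = within 1σ̂, B = 1σ̂–2σ̂, A = 2σ̂–3σ̂, * = beyond 3σ̂; sign = side of CL): 1:-C, 2:-C, 3:-C, 4:-A, 5:-B, 6:-B, 7:-C, 8:-B, 9:+C, 10:+C
Rule 3 (four of five consecutive points beyond the same 1σ limit) is satisfied at point 8.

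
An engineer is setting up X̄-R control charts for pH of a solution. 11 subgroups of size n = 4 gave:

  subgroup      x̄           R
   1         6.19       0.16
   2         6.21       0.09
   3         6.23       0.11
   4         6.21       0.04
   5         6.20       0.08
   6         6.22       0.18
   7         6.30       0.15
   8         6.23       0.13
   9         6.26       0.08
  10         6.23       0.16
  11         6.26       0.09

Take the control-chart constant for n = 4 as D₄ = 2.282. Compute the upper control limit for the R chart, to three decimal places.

0.263

R̄ = (0.16 + 0.09 + 0.11 + 0.04 + 0.08 + 0.18 + 0.15 + 0.13 + 0.08 + 0.16 + 0.09) / 11 = 1.2700 / 11 = 0.1155
UCL_R = D₄·R̄ = 2.282 × 0.1155 = 0.2635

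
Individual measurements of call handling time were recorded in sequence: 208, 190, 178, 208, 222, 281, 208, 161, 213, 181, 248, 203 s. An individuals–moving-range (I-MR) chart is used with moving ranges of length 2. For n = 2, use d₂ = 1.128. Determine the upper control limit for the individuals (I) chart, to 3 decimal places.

316.976

X̄ = (208 + 190 + 178 + 208 + 222 + 281 + 208 + 161 + 213 + 181 + 248 + 203) / 12 = 208.4167
Moving ranges: 18, 12, 30, 14, 59, 73, 47, 52, 32, 67, 45; M̄R̄ = 449.0000 / 11 = 40.8182
UCL = X̄ + 3·M̄R̄/d₂ = 208.4167 + 3 × 40.8182 / 1.128 = 316.9757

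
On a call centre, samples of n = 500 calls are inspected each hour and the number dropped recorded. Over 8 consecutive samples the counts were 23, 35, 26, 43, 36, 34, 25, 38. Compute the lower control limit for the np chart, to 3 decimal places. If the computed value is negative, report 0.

15.963

p̄ = Σdᵢ / (k·n) = 260 / (8 × 500) = 0.06500
LCL = np̄ − 3·√(np̄(1−p̄)) = 32.5000 − 3 × 5.5125 = 15.9625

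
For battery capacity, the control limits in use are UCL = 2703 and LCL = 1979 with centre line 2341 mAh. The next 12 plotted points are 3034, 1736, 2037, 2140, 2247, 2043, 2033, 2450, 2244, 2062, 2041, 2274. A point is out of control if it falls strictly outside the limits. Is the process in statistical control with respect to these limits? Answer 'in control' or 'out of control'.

Compare each point to [1979, 2703]: sample 1 = 3034 > UCL; sample 2 = 1736 < LCL.

out of control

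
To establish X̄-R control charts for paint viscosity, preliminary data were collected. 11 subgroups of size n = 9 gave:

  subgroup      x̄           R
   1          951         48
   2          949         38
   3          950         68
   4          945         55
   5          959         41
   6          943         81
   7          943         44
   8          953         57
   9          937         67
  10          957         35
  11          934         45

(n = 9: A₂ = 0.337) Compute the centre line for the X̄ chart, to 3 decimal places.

X̄̄ = (951 + 949 + 950 + 945 + 959 + 943 + 943 + 953 + 937 + 957 + 934) / 11 = 10421.0000 / 11 = 947.3636
CL = X̄̄ = 947.3636

947.364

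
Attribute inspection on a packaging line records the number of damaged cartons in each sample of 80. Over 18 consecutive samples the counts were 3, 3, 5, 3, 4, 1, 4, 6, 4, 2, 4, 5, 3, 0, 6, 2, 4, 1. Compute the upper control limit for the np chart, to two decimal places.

p̄ = Σdᵢ / (k·n) = 60 / (18 × 80) = 0.04167
UCL = np̄ + 3·√(np̄(1−p̄)) = 3.3333 + 3 × √(3.3333×0.95833) = 3.3333 + 3 × 1.7873 = 8.6952

8.70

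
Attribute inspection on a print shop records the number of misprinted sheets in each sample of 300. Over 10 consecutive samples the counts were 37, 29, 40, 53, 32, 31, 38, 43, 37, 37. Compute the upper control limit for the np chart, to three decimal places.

p̄ = Σdᵢ / (k·n) = 377 / (10 × 300) = 0.12567
UCL = np̄ + 3·√(np̄(1−p̄)) = 37.7000 + 3 × √(37.7000×0.87433) = 37.7000 + 3 × 5.7413 = 54.9239

54.924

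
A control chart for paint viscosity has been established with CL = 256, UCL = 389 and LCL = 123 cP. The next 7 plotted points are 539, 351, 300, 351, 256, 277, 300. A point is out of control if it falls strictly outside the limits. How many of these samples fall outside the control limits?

Compare each point to [123, 389]: sample 1 = 539 > UCL.

1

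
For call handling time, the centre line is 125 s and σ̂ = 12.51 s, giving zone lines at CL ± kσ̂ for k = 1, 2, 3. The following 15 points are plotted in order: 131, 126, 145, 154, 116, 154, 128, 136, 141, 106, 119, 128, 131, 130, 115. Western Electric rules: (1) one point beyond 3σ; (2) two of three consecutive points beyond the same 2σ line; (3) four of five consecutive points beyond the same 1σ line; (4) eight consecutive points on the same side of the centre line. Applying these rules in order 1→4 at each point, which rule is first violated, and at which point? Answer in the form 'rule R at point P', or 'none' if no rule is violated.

rule 2 at point 6

Zone of each point (C = within 1σ̂, B = 1σ̂–2σ̂, A = 2σ̂–3σ̂, * = beyond 3σ̂; sign = side of CL): 1:+C, 2:+C, 3:+B, 4:+A, 5:-C, 6:+A, 7:+C, 8:+C, 9:+B, 10:-B, 11:-C, 12:+C, 13:+C, 14:+C, 15:-C
Rule 2 (two of three consecutive points beyond the same 2σ limit) is satisfied at point 6.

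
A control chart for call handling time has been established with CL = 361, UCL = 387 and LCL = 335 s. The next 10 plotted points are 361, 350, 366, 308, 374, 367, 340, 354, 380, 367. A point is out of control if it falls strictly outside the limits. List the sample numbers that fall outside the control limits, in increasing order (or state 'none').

4

Compare each point to [335, 387]: sample 4 = 308 < LCL.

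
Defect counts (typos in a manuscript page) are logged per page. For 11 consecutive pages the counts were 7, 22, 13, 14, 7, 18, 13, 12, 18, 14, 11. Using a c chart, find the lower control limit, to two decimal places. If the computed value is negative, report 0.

2.50

c̄ = (7 + 22 + 13 + 14 + 7 + 18 + 13 + 12 + 18 + 14 + 11) / 11 = 149 / 11 = 13.5455
LCL = c̄ − 3√c̄ = 13.5455 − 3 × 3.6804 = 2.5042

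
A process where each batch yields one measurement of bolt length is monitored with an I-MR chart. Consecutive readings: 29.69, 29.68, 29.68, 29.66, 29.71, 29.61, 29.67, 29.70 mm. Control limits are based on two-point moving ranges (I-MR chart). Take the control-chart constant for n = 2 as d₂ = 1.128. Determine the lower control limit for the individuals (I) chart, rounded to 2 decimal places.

29.57

X̄ = (29.69 + 29.68 + 29.68 + 29.66 + 29.71 + 29.61 + 29.67 + 29.70) / 8 = 29.6750
Moving ranges: 0.01, 0.00, 0.02, 0.05, 0.10, 0.06, 0.03; M̄R̄ = 0.2700 / 7 = 0.0386
LCL = X̄ − 3·M̄R̄/d₂ = 29.6750 − 3 × 0.0386 / 1.128 = 29.5724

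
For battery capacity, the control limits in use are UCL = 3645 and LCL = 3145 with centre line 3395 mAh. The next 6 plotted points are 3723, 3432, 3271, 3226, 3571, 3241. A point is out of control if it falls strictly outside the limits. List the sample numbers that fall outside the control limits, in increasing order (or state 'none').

Compare each point to [3145, 3645]: sample 1 = 3723 > UCL.

1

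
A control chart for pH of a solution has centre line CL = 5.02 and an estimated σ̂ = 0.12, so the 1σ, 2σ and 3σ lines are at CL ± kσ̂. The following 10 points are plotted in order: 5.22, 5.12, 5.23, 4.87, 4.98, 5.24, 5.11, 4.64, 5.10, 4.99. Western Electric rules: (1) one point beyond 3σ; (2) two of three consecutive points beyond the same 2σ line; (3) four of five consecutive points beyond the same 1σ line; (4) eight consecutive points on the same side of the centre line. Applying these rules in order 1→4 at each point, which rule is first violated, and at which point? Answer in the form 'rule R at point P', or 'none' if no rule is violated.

rule 1 at point 8

Zone of each point (C = within 1σ̂, B = 1σ̂–2σ̂, A = 2σ̂–3σ̂, * = beyond 3σ̂; sign = side of CL): 1:+B, 2:+C, 3:+B, 4:-B, 5:-C, 6:+B, 7:+C, 8:-*, 9:+C, 10:-C
Rule 1 (one point beyond the 3σ limits) is satisfied at point 8.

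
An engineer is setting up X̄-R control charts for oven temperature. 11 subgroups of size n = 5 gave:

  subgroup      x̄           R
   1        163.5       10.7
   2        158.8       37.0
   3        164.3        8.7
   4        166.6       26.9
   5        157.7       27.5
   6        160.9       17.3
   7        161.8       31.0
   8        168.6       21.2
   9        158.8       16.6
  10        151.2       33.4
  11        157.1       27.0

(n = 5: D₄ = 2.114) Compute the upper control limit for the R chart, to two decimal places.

49.45

R̄ = (10.7 + 37.0 + 8.7 + 26.9 + 27.5 + 17.3 + 31.0 + 21.2 + 16.6 + 33.4 + 27.0) / 11 = 257.3000 / 11 = 23.3909
UCL_R = D₄·R̄ = 2.114 × 23.3909 = 49.4484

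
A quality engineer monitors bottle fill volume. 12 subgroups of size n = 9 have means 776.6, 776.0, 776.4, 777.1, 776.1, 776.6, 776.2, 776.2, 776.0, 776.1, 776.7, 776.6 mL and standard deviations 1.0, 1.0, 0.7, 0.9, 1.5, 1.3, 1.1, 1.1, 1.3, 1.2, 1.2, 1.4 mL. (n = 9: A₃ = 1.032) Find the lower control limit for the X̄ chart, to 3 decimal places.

775.205

X̄̄ = (776.6 + 776.0 + 776.4 + 777.1 + 776.1 + 776.6 + 776.2 + 776.2 + 776.0 + 776.1 + 776.7 + 776.6) / 12 = 776.3833
s̄ = (1.0 + 1.0 + 0.7 + 0.9 + 1.5 + 1.3 + 1.1 + 1.1 + 1.3 + 1.2 + 1.2 + 1.4) / 12 = 1.1417
LCL = X̄̄ − A₃·s̄ = 776.3833 − 1.032 × 1.1417 = 775.2051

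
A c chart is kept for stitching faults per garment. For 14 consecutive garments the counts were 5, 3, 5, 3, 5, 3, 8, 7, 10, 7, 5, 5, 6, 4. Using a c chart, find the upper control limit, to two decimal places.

12.42

c̄ = (5 + 3 + 5 + 3 + 5 + 3 + 8 + 7 + 10 + 7 + 5 + 5 + 6 + 4) / 14 = 76 / 14 = 5.4286
UCL = c̄ + 3√c̄ = 5.4286 + 3 × √5.4286 = 5.4286 + 3 × 2.3299 = 12.4184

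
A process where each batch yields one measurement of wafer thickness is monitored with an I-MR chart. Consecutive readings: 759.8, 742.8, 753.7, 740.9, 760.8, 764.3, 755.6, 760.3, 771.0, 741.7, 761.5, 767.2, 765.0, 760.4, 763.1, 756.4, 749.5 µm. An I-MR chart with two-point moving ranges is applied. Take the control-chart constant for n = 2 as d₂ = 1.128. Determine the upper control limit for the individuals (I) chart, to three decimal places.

784.904

X̄ = (759.8 + 742.8 + 753.7 + 740.9 + 760.8 + 764.3 + 755.6 + 760.3 + 771.0 + 741.7 + 761.5 + 767.2 + 765.0 + 760.4 + 763.1 + 756.4 + 749.5) / 17 = 757.2941
Moving ranges: 17.0, 10.9, 12.8, 19.9, 3.5, 8.7, 4.7, 10.7, 29.3, 19.8, 5.7, 2.2, 4.6, 2.7, 6.7, 6.9; M̄R̄ = 166.1000 / 16 = 10.3812
UCL = X̄ + 3·M̄R̄/d₂ = 757.2941 + 3 × 10.3812 / 1.128 = 784.9038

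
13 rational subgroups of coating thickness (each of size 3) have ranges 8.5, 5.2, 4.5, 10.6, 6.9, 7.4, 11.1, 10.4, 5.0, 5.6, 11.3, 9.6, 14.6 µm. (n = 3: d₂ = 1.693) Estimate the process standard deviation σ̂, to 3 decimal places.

5.030

R̄ = (8.5 + 5.2 + 4.5 + 10.6 + 6.9 + 7.4 + 11.1 + 10.4 + 5.0 + 5.6 + 11.3 + 9.6 + 14.6) / 13 = 8.5154
σ̂ = R̄ / d₂ = 8.5154 / 1.693 = 5.0298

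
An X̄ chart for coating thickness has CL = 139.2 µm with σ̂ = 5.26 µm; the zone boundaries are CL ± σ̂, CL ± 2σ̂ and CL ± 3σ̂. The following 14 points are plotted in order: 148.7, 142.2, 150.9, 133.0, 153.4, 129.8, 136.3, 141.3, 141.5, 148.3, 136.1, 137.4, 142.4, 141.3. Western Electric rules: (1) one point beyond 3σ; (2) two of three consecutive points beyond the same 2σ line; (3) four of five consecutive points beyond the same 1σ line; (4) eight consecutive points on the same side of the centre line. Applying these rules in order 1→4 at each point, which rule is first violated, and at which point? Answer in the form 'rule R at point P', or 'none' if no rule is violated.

rule 2 at point 5

Zone of each point (C = within 1σ̂, B = 1σ̂–2σ̂, A = 2σ̂–3σ̂, * = beyond 3σ̂; sign = side of CL): 1:+B, 2:+C, 3:+A, 4:-B, 5:+A, 6:-B, 7:-C, 8:+C, 9:+C, 10:+B, 11:-C, 12:-C, 13:+C, 14:+C
Rule 2 (two of three consecutive points beyond the same 2σ limit) is satisfied at point 5.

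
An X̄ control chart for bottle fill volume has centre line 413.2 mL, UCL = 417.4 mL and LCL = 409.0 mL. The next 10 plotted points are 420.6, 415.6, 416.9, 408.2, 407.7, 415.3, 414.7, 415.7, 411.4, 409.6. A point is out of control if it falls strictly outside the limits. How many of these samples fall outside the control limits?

3

Compare each point to [409.0, 417.4]: sample 1 = 420.6 > UCL; sample 4 = 408.2 < LCL; sample 5 = 407.7 < LCL.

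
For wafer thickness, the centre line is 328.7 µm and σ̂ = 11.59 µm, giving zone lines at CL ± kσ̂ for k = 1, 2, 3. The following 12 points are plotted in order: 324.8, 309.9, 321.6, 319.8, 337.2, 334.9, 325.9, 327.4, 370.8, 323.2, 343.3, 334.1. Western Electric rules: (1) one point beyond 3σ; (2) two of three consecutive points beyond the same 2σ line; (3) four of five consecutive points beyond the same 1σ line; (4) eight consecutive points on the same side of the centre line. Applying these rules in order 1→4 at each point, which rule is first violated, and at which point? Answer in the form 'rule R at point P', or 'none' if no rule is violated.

rule 1 at point 9

Zone of each point (C = within 1σ̂, B = 1σ̂–2σ̂, A = 2σ̂–3σ̂, * = beyond 3σ̂; sign = side of CL): 1:-C, 2:-B, 3:-C, 4:-C, 5:+C, 6:+C, 7:-C, 8:-C, 9:+*, 10:-C, 11:+B, 12:+C
Rule 1 (one point beyond the 3σ limits) is satisfied at point 9.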